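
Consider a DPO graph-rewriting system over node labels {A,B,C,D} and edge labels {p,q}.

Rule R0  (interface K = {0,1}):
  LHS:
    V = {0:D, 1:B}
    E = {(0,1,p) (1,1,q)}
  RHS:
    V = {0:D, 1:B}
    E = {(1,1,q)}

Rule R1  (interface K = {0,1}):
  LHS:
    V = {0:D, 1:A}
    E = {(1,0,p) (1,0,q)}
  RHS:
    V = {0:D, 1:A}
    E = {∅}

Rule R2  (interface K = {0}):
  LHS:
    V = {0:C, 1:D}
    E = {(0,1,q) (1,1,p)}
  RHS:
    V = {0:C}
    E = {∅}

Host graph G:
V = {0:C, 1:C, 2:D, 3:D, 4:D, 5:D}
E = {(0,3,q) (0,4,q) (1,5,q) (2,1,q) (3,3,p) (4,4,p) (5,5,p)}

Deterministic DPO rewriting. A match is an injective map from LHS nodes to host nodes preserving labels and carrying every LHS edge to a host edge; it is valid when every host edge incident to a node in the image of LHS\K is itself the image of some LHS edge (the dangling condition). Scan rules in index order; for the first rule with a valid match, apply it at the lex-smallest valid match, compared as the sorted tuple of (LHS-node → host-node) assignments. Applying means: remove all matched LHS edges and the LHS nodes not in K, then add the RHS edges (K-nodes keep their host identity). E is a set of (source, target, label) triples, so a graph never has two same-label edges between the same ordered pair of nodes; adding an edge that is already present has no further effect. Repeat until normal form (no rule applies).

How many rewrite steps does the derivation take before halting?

Answer: 3

Steps:
[0] host  ⇒  6 nodes, 7 edges  {0-q->3 0-q->4 1-q->5 2-q->1 3-p->3 4-p->4 5-p->5}
[1] R2 @ {0↦0, 1↦3}  ⇒  5 nodes, 5 edges  {0-q->4 1-q->5 2-q->1 4-p->4 5-p->5}
[2] R2 @ {0↦0, 1↦4}  ⇒  4 nodes, 3 edges  {1-q->5 2-q->1 5-p->5}
[3] R2 @ {0↦1, 1↦5}  ⇒  3 nodes, 1 edges  {2-q->1}
halt: no rule applies after step 3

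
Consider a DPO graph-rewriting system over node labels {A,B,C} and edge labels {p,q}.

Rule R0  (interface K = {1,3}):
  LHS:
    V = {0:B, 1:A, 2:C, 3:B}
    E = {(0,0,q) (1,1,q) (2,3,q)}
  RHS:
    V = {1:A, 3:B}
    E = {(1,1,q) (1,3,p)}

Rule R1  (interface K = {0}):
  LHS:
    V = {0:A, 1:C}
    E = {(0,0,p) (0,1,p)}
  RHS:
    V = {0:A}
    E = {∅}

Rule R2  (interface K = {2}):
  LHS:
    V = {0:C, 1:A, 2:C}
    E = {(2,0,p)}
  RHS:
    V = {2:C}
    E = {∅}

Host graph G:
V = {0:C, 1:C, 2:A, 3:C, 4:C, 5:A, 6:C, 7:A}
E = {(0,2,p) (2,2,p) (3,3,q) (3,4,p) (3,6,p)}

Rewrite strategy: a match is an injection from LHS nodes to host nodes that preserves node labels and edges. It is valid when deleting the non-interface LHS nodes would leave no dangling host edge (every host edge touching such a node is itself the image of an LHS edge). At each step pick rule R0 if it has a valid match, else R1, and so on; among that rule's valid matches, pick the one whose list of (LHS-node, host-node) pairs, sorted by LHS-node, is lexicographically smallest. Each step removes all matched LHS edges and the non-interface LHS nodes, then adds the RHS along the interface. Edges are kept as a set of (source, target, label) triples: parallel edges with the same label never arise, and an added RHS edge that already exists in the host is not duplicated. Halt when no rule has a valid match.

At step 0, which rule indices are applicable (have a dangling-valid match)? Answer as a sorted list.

Answer: [R2]

Derivation:
R0: no valid match — LHS pattern not found
R1: no valid match — LHS pattern not found
R2: 4 valid matches — {0↦4, 1↦5, 2↦3}, {0↦4, 1↦7, 2↦3}, {0↦6, 1↦5, 2↦3} (+1 more)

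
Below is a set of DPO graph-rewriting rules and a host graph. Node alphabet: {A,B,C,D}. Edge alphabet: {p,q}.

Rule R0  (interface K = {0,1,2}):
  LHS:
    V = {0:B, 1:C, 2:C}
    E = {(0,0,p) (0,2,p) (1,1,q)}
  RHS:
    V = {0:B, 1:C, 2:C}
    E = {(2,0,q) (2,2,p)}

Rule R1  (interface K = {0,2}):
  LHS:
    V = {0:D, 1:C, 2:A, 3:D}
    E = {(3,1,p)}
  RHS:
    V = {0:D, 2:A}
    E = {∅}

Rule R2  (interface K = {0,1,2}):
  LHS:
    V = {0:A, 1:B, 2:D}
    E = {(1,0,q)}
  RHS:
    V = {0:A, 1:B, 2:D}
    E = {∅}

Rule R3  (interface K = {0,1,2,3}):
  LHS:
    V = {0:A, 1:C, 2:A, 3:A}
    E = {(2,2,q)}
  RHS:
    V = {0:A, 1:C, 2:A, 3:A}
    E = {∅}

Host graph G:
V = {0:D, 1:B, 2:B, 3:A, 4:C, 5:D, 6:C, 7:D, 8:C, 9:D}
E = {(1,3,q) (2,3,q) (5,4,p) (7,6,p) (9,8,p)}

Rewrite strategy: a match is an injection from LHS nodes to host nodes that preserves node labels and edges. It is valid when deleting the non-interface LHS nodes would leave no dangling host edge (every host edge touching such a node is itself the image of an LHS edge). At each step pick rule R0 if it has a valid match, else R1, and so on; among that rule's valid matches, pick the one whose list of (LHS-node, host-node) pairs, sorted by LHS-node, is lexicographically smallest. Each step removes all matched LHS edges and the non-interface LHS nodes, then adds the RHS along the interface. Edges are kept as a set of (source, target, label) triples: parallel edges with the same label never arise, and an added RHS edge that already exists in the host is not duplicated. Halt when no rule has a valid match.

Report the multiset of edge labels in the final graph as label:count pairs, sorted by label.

initial: |V|=10 |E|=5  E = 1-q->3 2-q->3 5-p->4 7-p->6 9-p->8
step 1: apply R1 at {0↦0, 1↦4, 2↦3, 3↦5}  → |V|=8 |E|=4  E = 1-q->3 2-q->3 7-p->6 9-p->8
step 2: apply R1 at {0↦0, 1↦6, 2↦3, 3↦7}  → |V|=6 |E|=3  E = 1-q->3 2-q->3 9-p->8
step 3: apply R1 at {0↦0, 1↦8, 2↦3, 3↦9}  → |V|=4 |E|=2  E = 1-q->3 2-q->3
step 4: apply R2 at {0↦3, 1↦1, 2↦0}  → |V|=4 |E|=1  E = 2-q->3
step 5: apply R2 at {0↦3, 1↦2, 2↦0}  → |V|=4 |E|=0  E = ∅
normal form: no rule applies after step 5
NF edges: []

Answer: (no edges)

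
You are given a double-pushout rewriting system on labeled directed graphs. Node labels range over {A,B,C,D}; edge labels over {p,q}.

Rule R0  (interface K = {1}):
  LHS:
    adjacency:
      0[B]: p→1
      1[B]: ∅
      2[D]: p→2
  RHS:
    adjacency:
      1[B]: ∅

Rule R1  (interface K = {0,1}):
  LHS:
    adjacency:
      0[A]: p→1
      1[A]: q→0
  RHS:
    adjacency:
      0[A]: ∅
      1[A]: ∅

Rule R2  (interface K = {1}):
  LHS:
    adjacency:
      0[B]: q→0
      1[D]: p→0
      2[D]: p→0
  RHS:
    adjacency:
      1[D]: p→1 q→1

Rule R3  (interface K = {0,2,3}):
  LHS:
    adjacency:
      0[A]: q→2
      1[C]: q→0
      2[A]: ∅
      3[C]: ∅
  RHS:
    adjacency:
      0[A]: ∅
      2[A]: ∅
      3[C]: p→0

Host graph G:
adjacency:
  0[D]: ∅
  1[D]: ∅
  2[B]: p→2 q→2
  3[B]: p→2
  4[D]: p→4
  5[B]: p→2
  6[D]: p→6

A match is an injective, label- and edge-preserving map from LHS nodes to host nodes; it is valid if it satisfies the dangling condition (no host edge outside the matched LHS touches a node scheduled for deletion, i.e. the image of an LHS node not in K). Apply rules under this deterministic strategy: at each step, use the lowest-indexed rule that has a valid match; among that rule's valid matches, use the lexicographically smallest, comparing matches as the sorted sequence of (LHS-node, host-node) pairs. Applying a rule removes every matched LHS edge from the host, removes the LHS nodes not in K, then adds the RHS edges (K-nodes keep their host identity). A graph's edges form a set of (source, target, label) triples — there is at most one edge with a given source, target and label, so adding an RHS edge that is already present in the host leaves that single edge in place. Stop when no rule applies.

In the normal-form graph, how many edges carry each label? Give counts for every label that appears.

[0] host  ⇒  7 nodes, 6 edges  {2-p->2 2-q->2 3-p->2 4-p->4 5-p->2 6-p->6}
[1] R0 @ {0↦3, 1↦2, 2↦4}  ⇒  5 nodes, 4 edges  {2-p->2 2-q->2 5-p->2 6-p->6}
[2] R0 @ {0↦5, 1↦2, 2↦6}  ⇒  3 nodes, 2 edges  {2-p->2 2-q->2}
halt: no rule applies after step 2
NF edges: [(2, 2, 'p'), (2, 2, 'q')]

Answer: p:1 q:1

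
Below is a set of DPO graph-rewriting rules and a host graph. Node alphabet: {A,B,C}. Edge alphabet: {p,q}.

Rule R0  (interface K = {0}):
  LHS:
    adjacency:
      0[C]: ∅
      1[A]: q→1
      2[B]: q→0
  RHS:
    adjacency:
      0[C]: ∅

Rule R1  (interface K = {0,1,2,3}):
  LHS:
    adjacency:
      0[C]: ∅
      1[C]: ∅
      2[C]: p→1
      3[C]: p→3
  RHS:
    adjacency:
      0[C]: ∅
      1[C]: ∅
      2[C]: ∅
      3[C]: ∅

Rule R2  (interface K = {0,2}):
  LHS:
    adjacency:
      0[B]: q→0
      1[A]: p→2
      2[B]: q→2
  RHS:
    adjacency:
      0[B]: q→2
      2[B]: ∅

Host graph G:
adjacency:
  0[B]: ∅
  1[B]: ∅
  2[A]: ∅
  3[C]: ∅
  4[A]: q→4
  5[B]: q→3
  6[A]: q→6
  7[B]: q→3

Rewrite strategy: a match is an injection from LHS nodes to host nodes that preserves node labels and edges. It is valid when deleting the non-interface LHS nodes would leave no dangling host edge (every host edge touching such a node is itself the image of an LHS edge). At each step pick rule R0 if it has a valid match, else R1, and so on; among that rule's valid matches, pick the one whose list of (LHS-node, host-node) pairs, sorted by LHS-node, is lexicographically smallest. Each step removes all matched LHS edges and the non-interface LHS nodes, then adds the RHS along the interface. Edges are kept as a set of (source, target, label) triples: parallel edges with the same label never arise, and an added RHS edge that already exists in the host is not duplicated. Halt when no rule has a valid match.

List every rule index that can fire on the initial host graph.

R0: 4 valid matches — {0↦3, 1↦4, 2↦5}, {0↦3, 1↦4, 2↦7}, {0↦3, 1↦6, 2↦5} (+1 more)
R1: no valid match — LHS pattern not found
R2: no valid match — LHS pattern not found

Answer: [R0]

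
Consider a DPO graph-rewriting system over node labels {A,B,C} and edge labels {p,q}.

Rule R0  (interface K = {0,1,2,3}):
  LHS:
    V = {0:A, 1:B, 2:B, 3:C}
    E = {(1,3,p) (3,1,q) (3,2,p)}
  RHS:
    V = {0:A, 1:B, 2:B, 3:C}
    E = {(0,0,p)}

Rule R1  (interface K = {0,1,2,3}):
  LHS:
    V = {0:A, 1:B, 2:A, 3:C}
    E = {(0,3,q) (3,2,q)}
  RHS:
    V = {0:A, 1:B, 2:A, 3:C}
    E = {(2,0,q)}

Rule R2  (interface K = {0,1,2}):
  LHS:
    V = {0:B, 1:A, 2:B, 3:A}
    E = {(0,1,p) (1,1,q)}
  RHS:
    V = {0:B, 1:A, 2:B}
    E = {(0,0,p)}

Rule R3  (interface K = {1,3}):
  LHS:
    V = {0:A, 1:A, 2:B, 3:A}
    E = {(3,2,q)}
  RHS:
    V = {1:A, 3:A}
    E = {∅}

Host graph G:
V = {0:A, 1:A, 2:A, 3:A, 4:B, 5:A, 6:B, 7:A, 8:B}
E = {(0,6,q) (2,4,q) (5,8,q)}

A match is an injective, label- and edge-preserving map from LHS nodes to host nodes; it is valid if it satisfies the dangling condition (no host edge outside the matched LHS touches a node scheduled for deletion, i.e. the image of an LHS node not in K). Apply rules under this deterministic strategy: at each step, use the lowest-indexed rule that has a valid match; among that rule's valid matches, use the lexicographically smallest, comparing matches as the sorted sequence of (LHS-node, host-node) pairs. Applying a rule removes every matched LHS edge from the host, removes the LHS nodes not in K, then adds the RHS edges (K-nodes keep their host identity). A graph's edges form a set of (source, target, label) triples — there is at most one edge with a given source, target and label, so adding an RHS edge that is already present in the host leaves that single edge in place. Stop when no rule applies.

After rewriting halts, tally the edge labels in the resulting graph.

Answer: (no edges)

Steps:
initial: |V|=9 |E|=3  E = 0-q->6 2-q->4 5-q->8
step 1: apply R3 at {0↦1, 1↦0, 2↦4, 3↦2}  → |V|=7 |E|=2  E = 0-q->6 5-q->8
step 2: apply R3 at {0↦2, 1↦0, 2↦8, 3↦5}  → |V|=5 |E|=1  E = 0-q->6
step 3: apply R3 at {0↦3, 1↦5, 2↦6, 3↦0}  → |V|=3 |E|=0  E = ∅
normal form: no rule applies after step 3
NF edges: []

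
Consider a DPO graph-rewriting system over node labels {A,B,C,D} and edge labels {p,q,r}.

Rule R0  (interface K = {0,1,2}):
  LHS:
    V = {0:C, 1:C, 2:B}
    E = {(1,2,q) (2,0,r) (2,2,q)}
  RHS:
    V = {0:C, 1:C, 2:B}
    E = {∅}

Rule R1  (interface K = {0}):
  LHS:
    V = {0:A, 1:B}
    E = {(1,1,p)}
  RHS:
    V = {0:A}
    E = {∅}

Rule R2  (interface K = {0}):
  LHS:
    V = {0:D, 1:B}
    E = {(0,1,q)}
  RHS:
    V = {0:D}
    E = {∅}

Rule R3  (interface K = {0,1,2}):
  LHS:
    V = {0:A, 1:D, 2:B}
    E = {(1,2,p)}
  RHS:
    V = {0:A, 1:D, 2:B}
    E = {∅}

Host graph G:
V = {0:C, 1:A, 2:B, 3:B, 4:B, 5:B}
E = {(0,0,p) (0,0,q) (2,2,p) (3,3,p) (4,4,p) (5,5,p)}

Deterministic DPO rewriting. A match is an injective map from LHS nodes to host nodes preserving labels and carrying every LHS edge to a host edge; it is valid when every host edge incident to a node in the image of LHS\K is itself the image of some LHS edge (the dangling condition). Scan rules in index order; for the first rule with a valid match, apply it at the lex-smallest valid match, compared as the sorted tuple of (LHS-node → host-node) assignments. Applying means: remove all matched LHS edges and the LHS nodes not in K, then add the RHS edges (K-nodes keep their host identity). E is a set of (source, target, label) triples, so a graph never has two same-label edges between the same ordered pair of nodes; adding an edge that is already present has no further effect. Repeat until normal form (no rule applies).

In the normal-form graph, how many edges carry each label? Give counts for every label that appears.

start.  V:6 E:6  edges: 0-p->0 0-q->0 2-p->2 3-p->3 4-p->4 5-p->5
1. fire R1 via {0↦1, 1↦2}  →  V:5 E:5  edges: 0-p->0 0-q->0 3-p->3 4-p->4 5-p->5
2. fire R1 via {0↦1, 1↦3}  →  V:4 E:4  edges: 0-p->0 0-q->0 4-p->4 5-p->5
3. fire R1 via {0↦1, 1↦4}  →  V:3 E:3  edges: 0-p->0 0-q->0 5-p->5
4. fire R1 via {0↦1, 1↦5}  →  V:2 E:2  edges: 0-p->0 0-q->0
halt: no rule applies after step 4
NF edges: [(0, 0, 'p'), (0, 0, 'q')]

Answer: p:1 q:1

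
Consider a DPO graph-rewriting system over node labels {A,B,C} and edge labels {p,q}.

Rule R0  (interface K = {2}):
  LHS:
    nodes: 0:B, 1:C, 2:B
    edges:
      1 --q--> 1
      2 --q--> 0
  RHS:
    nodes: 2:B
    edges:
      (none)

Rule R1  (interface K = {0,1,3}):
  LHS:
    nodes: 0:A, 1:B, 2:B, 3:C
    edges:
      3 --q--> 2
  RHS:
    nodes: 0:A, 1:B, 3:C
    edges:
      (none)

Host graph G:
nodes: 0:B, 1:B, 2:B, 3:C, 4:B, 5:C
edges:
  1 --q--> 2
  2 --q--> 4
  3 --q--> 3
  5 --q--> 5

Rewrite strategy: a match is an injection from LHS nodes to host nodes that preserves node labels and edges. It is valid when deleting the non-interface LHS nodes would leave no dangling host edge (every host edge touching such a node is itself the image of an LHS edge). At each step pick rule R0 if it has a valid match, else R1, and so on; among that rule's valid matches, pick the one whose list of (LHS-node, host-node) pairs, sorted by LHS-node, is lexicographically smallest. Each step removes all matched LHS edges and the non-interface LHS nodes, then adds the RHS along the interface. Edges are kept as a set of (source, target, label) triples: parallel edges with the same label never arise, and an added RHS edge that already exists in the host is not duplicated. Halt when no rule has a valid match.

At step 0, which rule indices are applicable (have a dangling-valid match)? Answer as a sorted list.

Answer: [R0]

Derivation:
R0: 2 valid matches — {0↦4, 1↦3, 2↦2}, {0↦4, 1↦5, 2↦2}
R1: no valid match — LHS pattern not found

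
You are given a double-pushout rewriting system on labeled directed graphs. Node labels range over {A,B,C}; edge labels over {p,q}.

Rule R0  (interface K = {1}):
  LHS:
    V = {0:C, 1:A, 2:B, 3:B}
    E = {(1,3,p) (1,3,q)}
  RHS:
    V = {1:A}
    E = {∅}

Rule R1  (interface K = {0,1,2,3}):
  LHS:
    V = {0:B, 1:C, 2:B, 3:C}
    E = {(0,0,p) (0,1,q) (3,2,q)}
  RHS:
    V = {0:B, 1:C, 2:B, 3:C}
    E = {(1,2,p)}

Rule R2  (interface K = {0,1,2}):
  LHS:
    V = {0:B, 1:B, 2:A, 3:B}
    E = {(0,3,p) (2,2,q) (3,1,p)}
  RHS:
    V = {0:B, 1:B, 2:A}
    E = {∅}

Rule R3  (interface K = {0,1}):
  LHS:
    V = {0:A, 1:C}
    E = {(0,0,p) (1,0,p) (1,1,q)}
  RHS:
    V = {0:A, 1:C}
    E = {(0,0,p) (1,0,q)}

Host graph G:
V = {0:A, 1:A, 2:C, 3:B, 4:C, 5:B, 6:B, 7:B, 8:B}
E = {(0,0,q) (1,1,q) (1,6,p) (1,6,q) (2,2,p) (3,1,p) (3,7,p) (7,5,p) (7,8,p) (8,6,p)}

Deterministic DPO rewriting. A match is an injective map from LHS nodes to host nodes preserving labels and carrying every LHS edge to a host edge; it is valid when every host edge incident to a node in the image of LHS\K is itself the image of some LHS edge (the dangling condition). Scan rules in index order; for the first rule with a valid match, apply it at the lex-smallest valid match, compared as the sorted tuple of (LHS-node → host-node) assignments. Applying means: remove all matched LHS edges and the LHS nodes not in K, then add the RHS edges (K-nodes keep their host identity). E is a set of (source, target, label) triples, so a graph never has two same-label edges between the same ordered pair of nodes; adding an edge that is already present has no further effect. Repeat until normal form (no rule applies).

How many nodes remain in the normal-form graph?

start.  V:9 E:10  edges: 0-q->0 1-q->1 1-p->6 1-q->6 2-p->2 3-p->1 3-p->7 7-p->5 7-p->8 8-p->6
1. fire R2 via {0↦7, 1↦6, 2↦0, 3↦8}  →  V:8 E:7  edges: 1-q->1 1-p->6 1-q->6 2-p->2 3-p->1 3-p->7 7-p->5
2. fire R2 via {0↦3, 1↦5, 2↦1, 3↦7}  →  V:7 E:4  edges: 1-p->6 1-q->6 2-p->2 3-p->1
3. fire R0 via {0↦4, 1↦1, 2↦5, 3↦6}  →  V:4 E:2  edges: 2-p->2 3-p->1
halt: no rule applies after step 3
NF nodes: {0:A, 1:A, 2:C, 3:B}

Answer: 4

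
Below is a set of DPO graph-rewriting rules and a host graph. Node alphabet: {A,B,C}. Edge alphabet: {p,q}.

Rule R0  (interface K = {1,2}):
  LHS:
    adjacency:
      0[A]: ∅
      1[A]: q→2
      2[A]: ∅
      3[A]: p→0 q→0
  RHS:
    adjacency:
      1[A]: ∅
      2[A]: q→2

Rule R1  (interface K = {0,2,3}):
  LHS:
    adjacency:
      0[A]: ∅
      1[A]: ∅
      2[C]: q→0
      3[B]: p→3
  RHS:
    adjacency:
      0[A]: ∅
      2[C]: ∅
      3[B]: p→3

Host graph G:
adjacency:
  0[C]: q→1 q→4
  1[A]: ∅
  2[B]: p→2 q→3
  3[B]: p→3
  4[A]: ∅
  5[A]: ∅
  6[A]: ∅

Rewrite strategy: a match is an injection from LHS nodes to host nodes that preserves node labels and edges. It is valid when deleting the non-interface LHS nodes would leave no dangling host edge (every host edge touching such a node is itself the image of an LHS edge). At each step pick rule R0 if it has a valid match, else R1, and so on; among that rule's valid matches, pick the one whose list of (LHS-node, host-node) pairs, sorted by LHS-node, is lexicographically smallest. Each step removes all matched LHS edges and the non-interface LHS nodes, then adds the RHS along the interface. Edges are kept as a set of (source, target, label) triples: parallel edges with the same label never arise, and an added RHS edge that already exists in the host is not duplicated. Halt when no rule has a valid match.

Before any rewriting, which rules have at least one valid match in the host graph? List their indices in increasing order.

R0: no valid match — LHS pattern not found
R1: 8 valid matches — {0↦1, 1↦5, 2↦0, 3↦2}, {0↦1, 1↦5, 2↦0, 3↦3}, {0↦1, 1↦6, 2↦0, 3↦2} (+5 more)

Answer: [R1]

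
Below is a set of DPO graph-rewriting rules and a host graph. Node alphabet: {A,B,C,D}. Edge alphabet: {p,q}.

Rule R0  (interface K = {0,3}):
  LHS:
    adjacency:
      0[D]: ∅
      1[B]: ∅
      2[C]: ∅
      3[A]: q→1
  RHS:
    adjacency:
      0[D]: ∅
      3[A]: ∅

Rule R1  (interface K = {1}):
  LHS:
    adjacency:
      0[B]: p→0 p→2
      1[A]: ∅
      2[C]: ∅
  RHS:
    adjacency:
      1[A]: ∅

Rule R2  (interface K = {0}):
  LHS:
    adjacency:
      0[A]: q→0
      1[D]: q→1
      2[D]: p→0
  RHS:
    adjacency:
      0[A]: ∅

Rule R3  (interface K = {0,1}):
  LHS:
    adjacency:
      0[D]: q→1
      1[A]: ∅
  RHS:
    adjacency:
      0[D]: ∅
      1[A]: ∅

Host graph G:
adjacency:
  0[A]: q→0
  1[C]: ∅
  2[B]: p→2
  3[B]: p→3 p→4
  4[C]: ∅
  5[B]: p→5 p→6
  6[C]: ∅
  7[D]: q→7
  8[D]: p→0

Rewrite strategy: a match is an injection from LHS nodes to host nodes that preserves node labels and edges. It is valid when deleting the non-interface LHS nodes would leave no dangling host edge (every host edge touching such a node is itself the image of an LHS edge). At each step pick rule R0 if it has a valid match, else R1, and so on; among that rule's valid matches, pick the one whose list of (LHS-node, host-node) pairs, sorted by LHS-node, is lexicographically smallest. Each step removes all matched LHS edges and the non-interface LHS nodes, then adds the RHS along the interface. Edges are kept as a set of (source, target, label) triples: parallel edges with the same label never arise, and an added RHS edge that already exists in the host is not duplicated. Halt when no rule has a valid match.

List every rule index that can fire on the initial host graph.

R0: no valid match — LHS pattern not found
R1: 2 valid matches — {0↦3, 1↦0, 2↦4}, {0↦5, 1↦0, 2↦6}
R2: 1 valid match — {0↦0, 1↦7, 2↦8}
R3: no valid match — LHS pattern not found

Answer: [R1,R2]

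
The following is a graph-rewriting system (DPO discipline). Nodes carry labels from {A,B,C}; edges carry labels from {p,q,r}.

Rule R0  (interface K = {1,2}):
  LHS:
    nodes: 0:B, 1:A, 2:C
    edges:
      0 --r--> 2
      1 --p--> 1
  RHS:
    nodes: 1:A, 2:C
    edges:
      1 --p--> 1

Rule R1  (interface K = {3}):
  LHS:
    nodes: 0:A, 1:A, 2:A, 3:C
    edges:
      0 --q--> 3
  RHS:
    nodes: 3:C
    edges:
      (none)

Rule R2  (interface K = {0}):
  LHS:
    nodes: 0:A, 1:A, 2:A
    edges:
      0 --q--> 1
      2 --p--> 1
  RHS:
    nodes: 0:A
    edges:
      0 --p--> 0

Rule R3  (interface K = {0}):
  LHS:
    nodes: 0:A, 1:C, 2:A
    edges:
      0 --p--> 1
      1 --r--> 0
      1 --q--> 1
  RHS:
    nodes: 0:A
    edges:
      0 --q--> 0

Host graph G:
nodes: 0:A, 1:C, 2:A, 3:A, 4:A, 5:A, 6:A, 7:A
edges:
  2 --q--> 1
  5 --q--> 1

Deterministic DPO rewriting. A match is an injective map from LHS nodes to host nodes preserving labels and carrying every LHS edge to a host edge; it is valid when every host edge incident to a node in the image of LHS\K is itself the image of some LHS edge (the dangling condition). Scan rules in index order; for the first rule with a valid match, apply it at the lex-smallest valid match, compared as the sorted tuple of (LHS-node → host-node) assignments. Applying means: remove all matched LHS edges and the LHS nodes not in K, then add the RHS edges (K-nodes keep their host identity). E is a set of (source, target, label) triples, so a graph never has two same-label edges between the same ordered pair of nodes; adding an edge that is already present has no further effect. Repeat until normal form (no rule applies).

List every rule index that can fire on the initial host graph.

Answer: [R1]

Rewrite trace:
R0: no valid match — LHS pattern not found
R1: 40 valid matches — {0↦2, 1↦0, 2↦3, 3↦1}, {0↦2, 1↦0, 2↦4, 3↦1}, {0↦2, 1↦0, 2↦6, 3↦1} (+37 more)
R2: no valid match — LHS pattern not found
R3: no valid match — LHS pattern not found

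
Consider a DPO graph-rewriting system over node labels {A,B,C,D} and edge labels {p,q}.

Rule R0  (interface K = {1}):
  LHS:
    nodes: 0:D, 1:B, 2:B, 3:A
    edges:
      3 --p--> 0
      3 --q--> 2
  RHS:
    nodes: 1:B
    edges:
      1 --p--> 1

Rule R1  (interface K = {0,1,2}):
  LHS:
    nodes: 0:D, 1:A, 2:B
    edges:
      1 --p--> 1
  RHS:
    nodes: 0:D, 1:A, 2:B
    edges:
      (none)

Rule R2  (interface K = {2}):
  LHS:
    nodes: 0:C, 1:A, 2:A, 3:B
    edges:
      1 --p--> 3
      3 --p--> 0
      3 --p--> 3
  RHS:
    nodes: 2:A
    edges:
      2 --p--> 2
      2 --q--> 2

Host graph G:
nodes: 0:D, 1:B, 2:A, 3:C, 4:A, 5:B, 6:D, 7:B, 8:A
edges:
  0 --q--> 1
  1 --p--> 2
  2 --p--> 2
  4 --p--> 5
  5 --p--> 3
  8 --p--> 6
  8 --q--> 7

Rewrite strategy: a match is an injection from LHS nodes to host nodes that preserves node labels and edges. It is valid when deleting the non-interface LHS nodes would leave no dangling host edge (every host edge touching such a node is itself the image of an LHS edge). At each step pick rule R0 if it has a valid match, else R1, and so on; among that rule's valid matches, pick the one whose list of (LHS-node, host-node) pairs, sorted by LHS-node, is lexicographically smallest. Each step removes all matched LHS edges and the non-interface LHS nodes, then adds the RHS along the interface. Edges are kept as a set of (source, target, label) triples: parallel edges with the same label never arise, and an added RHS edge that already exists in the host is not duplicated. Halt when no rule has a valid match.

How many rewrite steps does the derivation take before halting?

Answer: 2

Derivation:
initial: |V|=9 |E|=7  E = 0-q->1 1-p->2 2-p->2 4-p->5 5-p->3 8-p->6 8-q->7
step 1: apply R0 at {0↦6, 1↦1, 2↦7, 3↦8}  → |V|=6 |E|=6  E = 0-q->1 1-p->1 1-p->2 2-p->2 4-p->5 5-p->3
step 2: apply R1 at {0↦0, 1↦2, 2↦1}  → |V|=6 |E|=5  E = 0-q->1 1-p->1 1-p->2 4-p->5 5-p->3
final graph: no rule applies after step 2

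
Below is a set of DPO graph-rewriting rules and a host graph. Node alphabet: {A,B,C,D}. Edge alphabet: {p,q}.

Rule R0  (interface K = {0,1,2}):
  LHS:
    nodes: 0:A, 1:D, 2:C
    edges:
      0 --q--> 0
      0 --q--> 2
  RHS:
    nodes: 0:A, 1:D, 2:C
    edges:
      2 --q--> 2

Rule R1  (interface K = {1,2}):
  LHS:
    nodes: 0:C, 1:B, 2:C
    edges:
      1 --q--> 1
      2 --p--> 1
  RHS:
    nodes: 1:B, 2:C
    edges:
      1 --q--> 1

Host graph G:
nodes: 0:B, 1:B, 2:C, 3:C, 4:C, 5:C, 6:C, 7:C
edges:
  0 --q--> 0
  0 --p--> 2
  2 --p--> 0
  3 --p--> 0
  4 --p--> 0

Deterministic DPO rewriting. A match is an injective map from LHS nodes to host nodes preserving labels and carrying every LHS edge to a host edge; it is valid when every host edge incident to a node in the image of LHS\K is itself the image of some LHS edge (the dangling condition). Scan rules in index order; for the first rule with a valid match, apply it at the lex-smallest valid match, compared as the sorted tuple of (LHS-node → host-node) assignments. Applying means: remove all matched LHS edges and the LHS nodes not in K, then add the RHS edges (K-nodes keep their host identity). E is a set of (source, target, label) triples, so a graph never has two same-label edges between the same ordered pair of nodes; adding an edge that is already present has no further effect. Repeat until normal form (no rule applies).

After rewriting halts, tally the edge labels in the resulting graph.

Answer: p:1 q:1

Derivation:
initial: |V|=8 |E|=5  E = 0-q->0 0-p->2 2-p->0 3-p->0 4-p->0
step 1: apply R1 at {0↦5, 1↦0, 2↦2}  → |V|=7 |E|=4  E = 0-q->0 0-p->2 3-p->0 4-p->0
step 2: apply R1 at {0↦6, 1↦0, 2↦3}  → |V|=6 |E|=3  E = 0-q->0 0-p->2 4-p->0
step 3: apply R1 at {0↦3, 1↦0, 2↦4}  → |V|=5 |E|=2  E = 0-q->0 0-p->2
final graph: no rule applies after step 3
NF edges: [(0, 0, 'q'), (0, 2, 'p')]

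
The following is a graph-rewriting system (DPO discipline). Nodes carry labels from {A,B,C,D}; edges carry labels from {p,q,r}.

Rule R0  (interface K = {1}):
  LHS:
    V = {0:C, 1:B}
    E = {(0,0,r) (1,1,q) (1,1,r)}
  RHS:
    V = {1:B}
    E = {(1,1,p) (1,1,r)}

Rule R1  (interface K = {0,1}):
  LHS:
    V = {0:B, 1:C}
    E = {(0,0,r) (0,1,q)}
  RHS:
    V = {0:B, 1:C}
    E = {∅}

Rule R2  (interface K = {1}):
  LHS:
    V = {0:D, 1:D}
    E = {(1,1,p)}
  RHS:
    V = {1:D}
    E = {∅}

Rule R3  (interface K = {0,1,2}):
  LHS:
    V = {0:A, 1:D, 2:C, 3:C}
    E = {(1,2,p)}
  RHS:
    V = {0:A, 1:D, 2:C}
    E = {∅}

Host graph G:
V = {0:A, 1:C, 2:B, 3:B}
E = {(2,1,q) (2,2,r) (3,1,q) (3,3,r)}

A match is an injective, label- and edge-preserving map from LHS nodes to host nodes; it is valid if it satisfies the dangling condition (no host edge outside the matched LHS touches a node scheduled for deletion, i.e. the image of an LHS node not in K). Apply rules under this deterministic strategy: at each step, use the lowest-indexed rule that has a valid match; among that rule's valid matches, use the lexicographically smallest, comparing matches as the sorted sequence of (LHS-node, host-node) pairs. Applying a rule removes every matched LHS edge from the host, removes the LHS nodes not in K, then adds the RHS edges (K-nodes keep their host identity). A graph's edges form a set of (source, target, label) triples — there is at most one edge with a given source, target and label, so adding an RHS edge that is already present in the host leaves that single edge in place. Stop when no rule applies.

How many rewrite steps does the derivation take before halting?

Answer: 2

Rewrite trace:
[0] host  ⇒  4 nodes, 4 edges  {2-q->1 2-r->2 3-q->1 3-r->3}
[1] R1 @ {0↦2, 1↦1}  ⇒  4 nodes, 2 edges  {3-q->1 3-r->3}
[2] R1 @ {0↦3, 1↦1}  ⇒  4 nodes, 0 edges  {∅}
final graph: no rule applies after step 2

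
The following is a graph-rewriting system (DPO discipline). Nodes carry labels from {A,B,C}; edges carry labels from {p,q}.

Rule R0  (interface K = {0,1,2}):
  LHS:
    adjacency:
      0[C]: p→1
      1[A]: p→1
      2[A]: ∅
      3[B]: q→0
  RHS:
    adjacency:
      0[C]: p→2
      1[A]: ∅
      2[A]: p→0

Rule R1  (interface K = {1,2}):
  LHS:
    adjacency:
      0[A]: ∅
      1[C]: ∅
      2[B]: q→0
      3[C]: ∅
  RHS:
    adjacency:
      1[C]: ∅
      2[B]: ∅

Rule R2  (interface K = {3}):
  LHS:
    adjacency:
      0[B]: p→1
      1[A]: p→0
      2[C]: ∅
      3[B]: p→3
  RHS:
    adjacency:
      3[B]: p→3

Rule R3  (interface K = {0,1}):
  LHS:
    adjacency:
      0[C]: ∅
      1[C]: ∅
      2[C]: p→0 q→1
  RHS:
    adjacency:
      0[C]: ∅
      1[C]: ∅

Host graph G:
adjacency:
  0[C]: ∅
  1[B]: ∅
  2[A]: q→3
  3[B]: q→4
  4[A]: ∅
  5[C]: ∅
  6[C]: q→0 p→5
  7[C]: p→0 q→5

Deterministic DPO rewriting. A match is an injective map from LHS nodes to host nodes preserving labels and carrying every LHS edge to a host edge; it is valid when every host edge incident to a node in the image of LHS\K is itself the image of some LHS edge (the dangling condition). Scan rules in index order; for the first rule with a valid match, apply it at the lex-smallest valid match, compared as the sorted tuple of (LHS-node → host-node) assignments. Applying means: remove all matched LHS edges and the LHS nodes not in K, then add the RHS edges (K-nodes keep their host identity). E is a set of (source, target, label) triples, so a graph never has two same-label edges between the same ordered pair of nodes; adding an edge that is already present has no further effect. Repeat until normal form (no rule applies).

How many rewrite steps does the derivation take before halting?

Answer: 3

Derivation:
start.  V:8 E:6  edges: 2-q->3 3-q->4 6-q->0 6-p->5 7-p->0 7-q->5
1. fire R3 via {0↦0, 1↦5, 2↦7}  →  V:7 E:4  edges: 2-q->3 3-q->4 6-q->0 6-p->5
2. fire R3 via {0↦5, 1↦0, 2↦6}  →  V:6 E:2  edges: 2-q->3 3-q->4
3. fire R1 via {0↦4, 1↦0, 2↦3, 3↦5}  →  V:4 E:1  edges: 2-q->3
halt: no rule applies after step 3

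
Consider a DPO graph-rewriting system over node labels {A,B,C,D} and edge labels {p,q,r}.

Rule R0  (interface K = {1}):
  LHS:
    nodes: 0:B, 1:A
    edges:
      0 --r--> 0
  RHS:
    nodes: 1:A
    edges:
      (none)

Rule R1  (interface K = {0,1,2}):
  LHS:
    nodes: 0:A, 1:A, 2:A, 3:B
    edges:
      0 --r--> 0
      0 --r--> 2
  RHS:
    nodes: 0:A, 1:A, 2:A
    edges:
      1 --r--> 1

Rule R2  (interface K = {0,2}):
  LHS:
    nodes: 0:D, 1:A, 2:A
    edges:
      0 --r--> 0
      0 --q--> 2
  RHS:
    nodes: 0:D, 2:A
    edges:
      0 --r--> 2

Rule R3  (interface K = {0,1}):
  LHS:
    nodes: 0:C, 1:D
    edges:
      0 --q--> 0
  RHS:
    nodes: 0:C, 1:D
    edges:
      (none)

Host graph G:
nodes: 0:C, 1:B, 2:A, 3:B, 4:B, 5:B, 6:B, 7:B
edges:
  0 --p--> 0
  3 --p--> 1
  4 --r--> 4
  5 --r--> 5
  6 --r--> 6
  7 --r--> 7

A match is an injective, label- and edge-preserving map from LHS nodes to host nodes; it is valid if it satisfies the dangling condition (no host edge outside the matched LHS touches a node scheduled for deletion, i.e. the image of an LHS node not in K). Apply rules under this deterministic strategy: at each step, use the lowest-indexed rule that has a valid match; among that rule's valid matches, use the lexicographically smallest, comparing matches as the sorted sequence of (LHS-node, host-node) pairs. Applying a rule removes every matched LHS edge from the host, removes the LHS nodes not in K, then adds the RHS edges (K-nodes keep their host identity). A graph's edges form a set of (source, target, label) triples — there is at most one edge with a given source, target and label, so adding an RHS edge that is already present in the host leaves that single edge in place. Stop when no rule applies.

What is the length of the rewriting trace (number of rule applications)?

start.  V:8 E:6  edges: 0-p->0 3-p->1 4-r->4 5-r->5 6-r->6 7-r->7
1. fire R0 via {0↦4, 1↦2}  →  V:7 E:5  edges: 0-p->0 3-p->1 5-r->5 6-r->6 7-r->7
2. fire R0 via {0↦5, 1↦2}  →  V:6 E:4  edges: 0-p->0 3-p->1 6-r->6 7-r->7
3. fire R0 via {0↦6, 1↦2}  →  V:5 E:3  edges: 0-p->0 3-p->1 7-r->7
4. fire R0 via {0↦7, 1↦2}  →  V:4 E:2  edges: 0-p->0 3-p->1
final graph: no rule applies after step 4

Answer: 4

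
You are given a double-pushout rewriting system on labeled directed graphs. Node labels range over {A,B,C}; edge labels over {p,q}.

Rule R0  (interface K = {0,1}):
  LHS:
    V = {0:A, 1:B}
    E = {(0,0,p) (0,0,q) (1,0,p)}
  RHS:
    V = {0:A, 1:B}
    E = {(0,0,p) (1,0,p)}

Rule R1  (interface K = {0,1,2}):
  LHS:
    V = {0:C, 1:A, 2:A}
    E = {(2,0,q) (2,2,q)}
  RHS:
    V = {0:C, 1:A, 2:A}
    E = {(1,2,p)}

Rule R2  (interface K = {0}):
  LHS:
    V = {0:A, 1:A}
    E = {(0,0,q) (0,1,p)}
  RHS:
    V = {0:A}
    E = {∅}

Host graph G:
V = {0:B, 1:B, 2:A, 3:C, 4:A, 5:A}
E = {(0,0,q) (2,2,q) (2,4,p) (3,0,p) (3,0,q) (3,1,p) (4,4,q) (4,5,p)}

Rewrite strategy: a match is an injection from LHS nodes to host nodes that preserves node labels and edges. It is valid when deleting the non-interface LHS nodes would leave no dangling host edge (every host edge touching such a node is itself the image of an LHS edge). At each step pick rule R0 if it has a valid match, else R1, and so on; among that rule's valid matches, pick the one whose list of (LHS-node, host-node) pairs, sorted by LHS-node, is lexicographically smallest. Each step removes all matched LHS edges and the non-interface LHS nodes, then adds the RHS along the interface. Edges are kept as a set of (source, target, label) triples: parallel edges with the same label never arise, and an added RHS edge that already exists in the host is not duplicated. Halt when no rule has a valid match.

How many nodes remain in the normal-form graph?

Answer: 4

Rewrite trace:
start.  V:6 E:8  edges: 0-q->0 2-q->2 2-p->4 3-p->0 3-q->0 3-p->1 4-q->4 4-p->5
1. fire R2 via {0↦4, 1↦5}  →  V:5 E:6  edges: 0-q->0 2-q->2 2-p->4 3-p->0 3-q->0 3-p->1
2. fire R2 via {0↦2, 1↦4}  →  V:4 E:4  edges: 0-q->0 3-p->0 3-q->0 3-p->1
final graph: no rule applies after step 2
NF nodes: {0:B, 1:B, 2:A, 3:C}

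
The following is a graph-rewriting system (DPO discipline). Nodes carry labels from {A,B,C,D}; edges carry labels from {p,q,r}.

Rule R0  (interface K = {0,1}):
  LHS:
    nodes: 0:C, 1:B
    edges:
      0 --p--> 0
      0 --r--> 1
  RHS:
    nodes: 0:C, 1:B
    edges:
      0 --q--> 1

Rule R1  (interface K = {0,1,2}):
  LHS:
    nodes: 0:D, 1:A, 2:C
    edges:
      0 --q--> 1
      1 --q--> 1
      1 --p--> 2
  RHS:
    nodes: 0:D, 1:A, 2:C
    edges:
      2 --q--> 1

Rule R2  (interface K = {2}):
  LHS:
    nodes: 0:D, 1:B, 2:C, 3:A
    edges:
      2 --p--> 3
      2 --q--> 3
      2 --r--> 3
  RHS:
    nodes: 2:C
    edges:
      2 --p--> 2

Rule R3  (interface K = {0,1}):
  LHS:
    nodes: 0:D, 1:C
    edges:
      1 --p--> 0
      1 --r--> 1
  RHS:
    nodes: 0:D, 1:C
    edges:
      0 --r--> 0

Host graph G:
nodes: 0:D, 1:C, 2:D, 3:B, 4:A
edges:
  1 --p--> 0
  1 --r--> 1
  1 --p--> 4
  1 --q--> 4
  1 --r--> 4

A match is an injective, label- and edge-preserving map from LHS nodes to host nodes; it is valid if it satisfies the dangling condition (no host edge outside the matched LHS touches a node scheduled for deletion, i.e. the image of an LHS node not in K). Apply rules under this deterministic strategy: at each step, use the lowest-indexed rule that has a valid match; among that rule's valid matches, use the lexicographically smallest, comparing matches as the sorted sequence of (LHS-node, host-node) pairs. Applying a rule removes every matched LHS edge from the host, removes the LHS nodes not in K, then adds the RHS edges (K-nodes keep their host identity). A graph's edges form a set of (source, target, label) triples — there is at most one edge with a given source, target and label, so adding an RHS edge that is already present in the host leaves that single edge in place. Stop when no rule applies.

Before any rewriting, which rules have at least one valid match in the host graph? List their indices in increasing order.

Answer: [R2,R3]

Derivation:
R0: no valid match — LHS pattern not found
R1: no valid match — LHS pattern not found
R2: 1 valid match — {0↦2, 1↦3, 2↦1, 3↦4}
R3: 1 valid match — {0↦0, 1↦1}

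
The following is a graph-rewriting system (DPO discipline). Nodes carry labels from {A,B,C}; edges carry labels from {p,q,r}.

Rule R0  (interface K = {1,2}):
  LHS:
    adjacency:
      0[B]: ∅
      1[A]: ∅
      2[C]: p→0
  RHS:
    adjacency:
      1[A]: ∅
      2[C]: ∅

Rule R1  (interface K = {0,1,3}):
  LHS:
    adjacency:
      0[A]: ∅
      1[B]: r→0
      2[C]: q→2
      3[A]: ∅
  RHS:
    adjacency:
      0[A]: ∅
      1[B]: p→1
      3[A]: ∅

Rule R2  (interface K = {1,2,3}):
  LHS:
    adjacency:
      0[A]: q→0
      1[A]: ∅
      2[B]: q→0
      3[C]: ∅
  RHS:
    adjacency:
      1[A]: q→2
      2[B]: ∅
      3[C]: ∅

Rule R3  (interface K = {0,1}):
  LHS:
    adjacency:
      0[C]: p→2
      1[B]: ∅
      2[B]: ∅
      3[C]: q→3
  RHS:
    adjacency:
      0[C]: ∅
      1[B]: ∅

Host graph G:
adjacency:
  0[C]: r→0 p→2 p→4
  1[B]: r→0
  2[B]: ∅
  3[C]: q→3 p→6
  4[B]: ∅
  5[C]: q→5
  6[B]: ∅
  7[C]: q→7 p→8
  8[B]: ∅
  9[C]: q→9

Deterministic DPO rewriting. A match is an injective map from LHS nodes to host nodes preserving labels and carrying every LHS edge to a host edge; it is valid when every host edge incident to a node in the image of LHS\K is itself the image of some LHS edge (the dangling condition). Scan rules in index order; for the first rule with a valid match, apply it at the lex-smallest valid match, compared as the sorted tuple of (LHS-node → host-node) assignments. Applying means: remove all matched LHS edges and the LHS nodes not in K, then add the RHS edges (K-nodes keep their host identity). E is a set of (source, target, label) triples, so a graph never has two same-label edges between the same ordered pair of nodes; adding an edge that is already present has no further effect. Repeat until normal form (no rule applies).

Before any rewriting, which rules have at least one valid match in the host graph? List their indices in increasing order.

R0: no valid match — LHS pattern not found
R1: no valid match — LHS pattern not found
R2: no valid match — LHS pattern not found
R3: 32 valid matches — {0↦0, 1↦1, 2↦2, 3↦5}, {0↦0, 1↦1, 2↦2, 3↦9}, {0↦0, 1↦1, 2↦4, 3↦5} (+29 more)

Answer: [R3]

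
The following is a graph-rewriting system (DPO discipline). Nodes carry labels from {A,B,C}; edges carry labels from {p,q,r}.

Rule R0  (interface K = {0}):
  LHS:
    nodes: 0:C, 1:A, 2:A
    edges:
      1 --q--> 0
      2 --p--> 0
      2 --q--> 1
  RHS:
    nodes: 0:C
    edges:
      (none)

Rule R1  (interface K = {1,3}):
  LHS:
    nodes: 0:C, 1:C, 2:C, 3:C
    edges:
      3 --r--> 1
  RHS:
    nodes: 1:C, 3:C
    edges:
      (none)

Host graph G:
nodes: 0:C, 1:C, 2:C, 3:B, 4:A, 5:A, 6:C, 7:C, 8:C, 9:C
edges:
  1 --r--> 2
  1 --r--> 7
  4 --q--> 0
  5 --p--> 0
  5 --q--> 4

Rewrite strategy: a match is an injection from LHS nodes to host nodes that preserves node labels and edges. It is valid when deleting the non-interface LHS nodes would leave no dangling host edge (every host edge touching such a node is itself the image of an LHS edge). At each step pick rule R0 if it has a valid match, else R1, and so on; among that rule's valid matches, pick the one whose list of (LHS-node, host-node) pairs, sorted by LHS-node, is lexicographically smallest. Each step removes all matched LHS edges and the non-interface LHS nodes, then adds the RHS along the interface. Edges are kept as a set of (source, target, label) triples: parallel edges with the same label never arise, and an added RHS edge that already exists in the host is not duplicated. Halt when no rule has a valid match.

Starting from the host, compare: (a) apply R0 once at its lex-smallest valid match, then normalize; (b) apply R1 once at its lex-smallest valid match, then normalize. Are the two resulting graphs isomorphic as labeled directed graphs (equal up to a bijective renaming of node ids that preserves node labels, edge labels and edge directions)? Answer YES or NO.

Answer: YES

Derivation:
branch R0-first: apply at {0↦0, 1↦4, 2↦5} → |E|=2, then 2 more step(s) → NF |V|=4 |E|=0 V={1:C, 3:B, 7:C, 9:C} E=∅
branch R1-first: apply at {0↦6, 1↦2, 2↦8, 3↦1} → |E|=4, then 2 more step(s) → NF |V|=4 |E|=0 V={1:C, 3:B, 7:C, 9:C} E=∅
graphs isomorphic (equal up to label-preserving node renaming)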